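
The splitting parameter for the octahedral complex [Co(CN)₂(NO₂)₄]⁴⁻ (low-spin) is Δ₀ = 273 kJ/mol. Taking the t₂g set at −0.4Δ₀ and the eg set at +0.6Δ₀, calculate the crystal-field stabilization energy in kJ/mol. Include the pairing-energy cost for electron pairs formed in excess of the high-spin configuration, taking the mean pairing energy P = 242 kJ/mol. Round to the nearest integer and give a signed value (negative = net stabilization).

-249

Ligand charges: 2×(-1) from CN⁻ and 4×(-1) from NO₂⁻ sum to -6; with overall charge -4, Co is +2.
Co²⁺: group 9, so d-count = 9 − 2 = 7.
The d⁷ electrons fill as t₂g⁶ eg¹.
CFSE(orbital) = 6×(-0.4Δ₀) + 1×(0.6Δ₀) = -1.8Δ₀; with Δ₀ = 273 kJ/mol that is -491 kJ/mol.
Pairing penalty: 3 pairs vs 2 in the high-spin reference → 1 extra × P = 242 kJ/mol.
Overall CFSE = -491 + 242 = -249 kJ/mol.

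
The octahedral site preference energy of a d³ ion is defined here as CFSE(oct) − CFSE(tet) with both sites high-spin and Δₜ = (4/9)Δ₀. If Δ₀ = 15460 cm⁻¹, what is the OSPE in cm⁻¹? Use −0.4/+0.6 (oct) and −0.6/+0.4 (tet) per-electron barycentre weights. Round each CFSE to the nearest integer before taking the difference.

In an octahedral site d³ (HS) is t2g^3 e_g^0, giving CFSE(oct) = -1.2Δ₀ = -18552 cm⁻¹.
In a tetrahedral site the filling is e^2 t2^1: CFSE(tet) = -0.8Δₜ = -0.8 × (4/9)(15460) = -5497 cm⁻¹.
OSPE = -18552 − (-5497) = -13055 cm⁻¹.

-13055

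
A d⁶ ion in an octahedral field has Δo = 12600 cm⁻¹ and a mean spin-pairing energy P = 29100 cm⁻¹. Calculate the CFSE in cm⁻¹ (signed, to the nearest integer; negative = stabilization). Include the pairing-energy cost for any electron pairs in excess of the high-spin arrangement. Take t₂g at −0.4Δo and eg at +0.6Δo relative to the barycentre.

Since Δo = 12600 cm⁻¹ < P = 29100 cm⁻¹, the complex adopts the high-spin configuration.
Filling d⁶ accordingly: t₂g⁴ eg².
Orbital CFSE = -0.4Δo = -0.4 × 12600 = -5040 cm⁻¹.
High-spin has no excess pairs, so no pairing correction applies.

-5040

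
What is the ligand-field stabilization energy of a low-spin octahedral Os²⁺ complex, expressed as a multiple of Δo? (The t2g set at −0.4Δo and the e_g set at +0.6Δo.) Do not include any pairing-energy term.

Os²⁺: group 8, so d-count = 8 − 2 = 6.
Configuration: t2g^6 e_g^0.
CFSE = 6(-0.4Δo) + 0(0.6Δo) = -2.4Δo + 0.0Δo = -2.4Δo.

-2.4 Δo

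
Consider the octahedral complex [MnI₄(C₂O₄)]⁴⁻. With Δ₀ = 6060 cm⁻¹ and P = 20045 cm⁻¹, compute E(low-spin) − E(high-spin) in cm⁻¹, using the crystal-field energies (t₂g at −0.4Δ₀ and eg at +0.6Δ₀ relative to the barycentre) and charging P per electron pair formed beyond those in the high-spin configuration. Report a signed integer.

27970

Ligand charges: 4×(-1) from I⁻ and 1×(-2) from C₂O₄²⁻ sum to -6; with overall charge -4, Mn is +2.
Mn²⁺: group 7, so d-count = 7 − 2 = 5.
In the high-spin limit (t₂g³ eg²) the orbital term is 0.0Δ₀ = 0 cm⁻¹, with no excess pairing.
For low-spin the configuration is t₂g⁵ eg⁰: orbital energy -2.0 × 6060 = -12120 cm⁻¹, and 2 additional pairs relative to high-spin add 40090 cm⁻¹, giving 27970 cm⁻¹.
The difference is 27970 − (0) = 27970 cm⁻¹, so high-spin lies lower.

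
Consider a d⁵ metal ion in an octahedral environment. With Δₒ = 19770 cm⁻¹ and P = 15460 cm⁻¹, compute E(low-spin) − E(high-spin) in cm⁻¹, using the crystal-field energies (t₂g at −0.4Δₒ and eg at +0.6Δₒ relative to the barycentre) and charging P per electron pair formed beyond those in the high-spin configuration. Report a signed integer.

-8620

In the high-spin limit (t₂g³ eg²) the orbital term is 0.0Δₒ = 0 cm⁻¹, with no excess pairing.
Low-spin t₂g⁵ eg⁰ gives -2.0Δₒ = -39540 cm⁻¹, but forming 2 extra pairs costs 2P = 30920 cm⁻¹, so E(LS) = -39540 + 30920 = -8620 cm⁻¹.
Thus E(LS) − E(HS) = -8620 cm⁻¹.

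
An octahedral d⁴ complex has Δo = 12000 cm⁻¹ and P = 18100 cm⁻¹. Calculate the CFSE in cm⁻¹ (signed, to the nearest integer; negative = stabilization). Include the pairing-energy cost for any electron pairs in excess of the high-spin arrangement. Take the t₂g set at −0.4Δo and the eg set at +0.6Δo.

-7200

Δo < P, so pairing is avoided: the ground state is high-spin.
Filling d⁴ accordingly: t₂g³ eg¹.
Orbital CFSE = -0.6Δo = -0.6 × 12000 = -7200 cm⁻¹.
High-spin has no excess pairs, so no pairing correction applies.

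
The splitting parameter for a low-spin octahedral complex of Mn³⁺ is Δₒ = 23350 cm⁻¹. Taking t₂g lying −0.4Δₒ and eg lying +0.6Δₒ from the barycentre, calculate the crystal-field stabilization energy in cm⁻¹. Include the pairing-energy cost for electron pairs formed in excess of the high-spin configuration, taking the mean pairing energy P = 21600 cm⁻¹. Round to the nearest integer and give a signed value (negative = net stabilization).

-15760

Mn³⁺: group 7, so d-count = 7 − 3 = 4.
Configuration: t₂g⁴ eg⁰.
Orbital CFSE = 4(-0.4) + 0(0.6) = -1.6Δₒ = -1.6 × 23350 = -37360 cm⁻¹.
Relative to high-spin t₂g³ eg¹ (0 paired), the low-spin configuration has 1 additional pair, contributing +1 × 21600 = +21600 cm⁻¹.
Overall CFSE = -37360 + 21600 = -15760 cm⁻¹.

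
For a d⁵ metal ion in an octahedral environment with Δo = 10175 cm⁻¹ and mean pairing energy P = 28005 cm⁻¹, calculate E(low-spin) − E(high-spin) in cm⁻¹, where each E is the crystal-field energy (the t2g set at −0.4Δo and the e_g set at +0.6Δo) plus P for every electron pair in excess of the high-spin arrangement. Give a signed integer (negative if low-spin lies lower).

35660

High-spin: t2g^3 e_g^2, CFSE = 0.0Δo = 0 cm⁻¹.
Low-spin t2g^5 e_g^0 gives -2.0Δo = -20350 cm⁻¹, but forming 2 extra pairs costs 2P = 56010 cm⁻¹, so E(LS) = -20350 + 56010 = 35660 cm⁻¹.
The difference is 35660 − (0) = 35660 cm⁻¹, so high-spin lies lower.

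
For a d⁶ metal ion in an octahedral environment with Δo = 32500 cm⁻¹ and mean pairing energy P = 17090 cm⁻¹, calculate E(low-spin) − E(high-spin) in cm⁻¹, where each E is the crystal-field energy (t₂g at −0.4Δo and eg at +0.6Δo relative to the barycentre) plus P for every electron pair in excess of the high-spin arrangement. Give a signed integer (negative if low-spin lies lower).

In the high-spin limit (t₂g⁴ eg²) the orbital term is -0.4Δo = -13000 cm⁻¹, with no excess pairing.
For low-spin the configuration is t₂g⁶ eg⁰: orbital energy -2.4 × 32500 = -78000 cm⁻¹, and 2 additional pairs relative to high-spin add 34180 cm⁻¹, giving -43820 cm⁻¹.
The difference is -43820 − (-13000) = -30820 cm⁻¹, so low-spin lies lower.

-30820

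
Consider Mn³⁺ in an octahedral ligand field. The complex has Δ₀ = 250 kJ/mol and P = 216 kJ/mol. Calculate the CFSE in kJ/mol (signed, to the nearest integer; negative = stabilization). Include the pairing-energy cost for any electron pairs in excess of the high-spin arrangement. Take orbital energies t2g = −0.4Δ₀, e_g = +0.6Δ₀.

-184

Mn sits in group 7; removing 3 electrons leaves Mn³⁺ with 7 − 3 = 4 d electrons.
Δ₀ > P, so pairing is preferred: the ground state is low-spin.
Filling d⁴ accordingly: t2g^4 e_g^0.
Orbital CFSE = -1.6Δ₀ = -1.6 × 250 = -400 kJ/mol.
Excess pairs vs high-spin: 1 − 0 = 1; pairing cost = +216 kJ/mol.
Net CFSE = -400 + 216 = -184 kJ/mol.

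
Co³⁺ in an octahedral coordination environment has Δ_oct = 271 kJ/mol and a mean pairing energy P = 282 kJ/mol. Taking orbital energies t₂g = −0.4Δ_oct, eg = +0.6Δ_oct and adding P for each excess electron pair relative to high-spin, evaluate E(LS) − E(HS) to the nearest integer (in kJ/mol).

22

Co sits in group 9; removing 3 electrons leaves Co³⁺ with 9 − 3 = 6 d electrons.
High-spin d⁶ fills as t₂g⁴ eg² with CFSE 4(−0.4) + 2(+0.6) = -0.4Δ_oct = -108 kJ/mol.
Low-spin: t₂g⁶ eg⁰, orbital CFSE = -2.4Δ_oct = -650 kJ/mol; plus 2 excess pairs × P = +564 kJ/mol; total -86 kJ/mol.
Thus E(LS) − E(HS) = 22 kJ/mol.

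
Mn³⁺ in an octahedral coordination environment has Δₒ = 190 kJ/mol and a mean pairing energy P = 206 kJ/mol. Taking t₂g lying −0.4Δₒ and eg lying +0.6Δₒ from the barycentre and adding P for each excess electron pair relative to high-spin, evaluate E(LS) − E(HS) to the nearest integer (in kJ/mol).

Mn sits in group 7; removing 3 electrons leaves Mn³⁺ with 7 − 3 = 4 d electrons.
High-spin d⁴ fills as t₂g³ eg¹ with CFSE 3(−0.4) + 1(+0.6) = -0.6Δₒ = -114 kJ/mol.
Low-spin t₂g⁴ eg⁰ gives -1.6Δₒ = -304 kJ/mol, but forming 1 extra pair costs 1P = 206 kJ/mol, so E(LS) = -304 + 206 = -98 kJ/mol.
E(LS) − E(HS) = -98 − (-114) = 16 kJ/mol.

16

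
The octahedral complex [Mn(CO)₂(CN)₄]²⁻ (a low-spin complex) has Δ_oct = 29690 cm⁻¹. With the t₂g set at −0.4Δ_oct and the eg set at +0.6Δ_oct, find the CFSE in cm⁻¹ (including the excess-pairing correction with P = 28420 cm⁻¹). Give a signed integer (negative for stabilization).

Ligand charges: 2×(+0) from CO and 4×(-1) from CN⁻ sum to -4; with overall charge -2, Mn is +2.
Group 7 minus oxidation state +2 gives a d⁵ configuration for Mn²⁺.
The d⁵ electrons fill as t₂g⁵ eg⁰.
The orbital stabilization is -2.0Δ_oct = -2.0 × 29690 = -59380 cm⁻¹.
Relative to high-spin t₂g³ eg² (0 paired), the low-spin configuration has 2 additional pairs, contributing +2 × 28420 = +56840 cm⁻¹.
Overall CFSE = -59380 + 56840 = -2540 cm⁻¹.

-2540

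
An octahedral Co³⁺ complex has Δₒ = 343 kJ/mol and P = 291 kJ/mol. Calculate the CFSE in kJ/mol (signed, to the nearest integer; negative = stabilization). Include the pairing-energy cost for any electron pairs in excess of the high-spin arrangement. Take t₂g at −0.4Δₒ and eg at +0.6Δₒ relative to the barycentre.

Co³⁺: group 9, so d-count = 9 − 3 = 6.
With Δₒ > P the complex is low-spin.
Filling d⁶ accordingly: t₂g⁶ eg⁰.
Orbital CFSE = -2.4Δₒ = -2.4 × 343 = -823 kJ/mol.
Excess pairs vs high-spin: 3 − 1 = 2; pairing cost = +582 kJ/mol.
Net CFSE = -823 + 582 = -241 kJ/mol.

-241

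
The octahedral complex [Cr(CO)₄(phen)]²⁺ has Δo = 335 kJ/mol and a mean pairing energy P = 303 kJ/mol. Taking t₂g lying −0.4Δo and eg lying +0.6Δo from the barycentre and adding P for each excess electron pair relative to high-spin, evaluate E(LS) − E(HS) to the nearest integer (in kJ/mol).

Ligand charges: 4×(+0) from CO and 1×(+0) from phen sum to +0; with overall charge +2, Cr is +2.
Cr²⁺: group 6, so d-count = 6 − 2 = 4.
High-spin: t₂g³ eg¹, CFSE = -0.6Δo = -201 kJ/mol.
Low-spin t₂g⁴ eg⁰ gives -1.6Δo = -536 kJ/mol, but forming 1 extra pair costs 1P = 303 kJ/mol, so E(LS) = -536 + 303 = -233 kJ/mol.
Thus E(LS) − E(HS) = -32 kJ/mol.

-32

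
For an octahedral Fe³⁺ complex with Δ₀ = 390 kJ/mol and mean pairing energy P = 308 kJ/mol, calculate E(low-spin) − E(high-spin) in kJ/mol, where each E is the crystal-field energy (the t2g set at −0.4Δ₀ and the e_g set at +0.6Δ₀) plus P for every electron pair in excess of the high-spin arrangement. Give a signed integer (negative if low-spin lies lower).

-164

Fe is in group 8, so Fe³⁺ is d⁵ (8 − 3 = 5).
High-spin: t2g^3 e_g^2, CFSE = 0.0Δ₀ = 0 kJ/mol.
For low-spin the configuration is t2g^5 e_g^0: orbital energy -2.0 × 390 = -780 kJ/mol, and 2 additional pairs relative to high-spin add 616 kJ/mol, giving -164 kJ/mol.
The difference is -164 − (0) = -164 kJ/mol, so low-spin lies lower.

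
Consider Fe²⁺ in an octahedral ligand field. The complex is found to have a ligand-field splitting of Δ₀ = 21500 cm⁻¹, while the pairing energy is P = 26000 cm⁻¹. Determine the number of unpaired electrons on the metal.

4

Fe is in group 8, so Fe²⁺ is d⁶ (8 − 2 = 6).
Δ₀ < P, so pairing is avoided: the ground state is high-spin.
Configuration: t₂g⁴ eg².
Unpaired electrons: 4.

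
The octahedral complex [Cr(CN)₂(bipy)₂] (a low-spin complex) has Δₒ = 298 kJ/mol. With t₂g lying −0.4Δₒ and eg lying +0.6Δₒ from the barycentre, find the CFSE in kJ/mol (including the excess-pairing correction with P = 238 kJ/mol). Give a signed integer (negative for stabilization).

Ligand charges: 2×(-1) from CN⁻ and 2×(+0) from bipy sum to -2; with overall charge +0, Cr is +2.
Cr is in group 6, so Cr²⁺ is d⁴ (6 − 2 = 4).
The d⁴ electrons fill as t₂g⁴ eg⁰.
Orbital CFSE = 4(-0.4) + 0(0.6) = -1.6Δₒ = -1.6 × 298 = -477 kJ/mol.
Pairing penalty: 1 pair vs 0 in the high-spin reference → 1 extra × P = 238 kJ/mol.
Overall CFSE = -477 + 238 = -239 kJ/mol.

-239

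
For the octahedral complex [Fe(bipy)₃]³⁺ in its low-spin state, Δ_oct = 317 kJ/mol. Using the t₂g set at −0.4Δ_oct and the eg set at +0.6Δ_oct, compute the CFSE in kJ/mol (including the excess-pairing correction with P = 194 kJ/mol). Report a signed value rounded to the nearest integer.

bipy is neutral, so the +3 overall charge sits on Fe: oxidation state +3.
Fe is in group 8, so Fe³⁺ is d⁵ (8 − 3 = 5).
Electron filling gives t₂g⁵ eg⁰.
CFSE(orbital) = 5×(-0.4Δ_oct) + 0×(0.6Δ_oct) = -2.0Δ_oct; with Δ_oct = 317 kJ/mol that is -634 kJ/mol.
Pairing penalty: 2 pairs vs 0 in the high-spin reference → 2 extra × P = 388 kJ/mol.
Combining: -634 + 388 = -246 kJ/mol.

-246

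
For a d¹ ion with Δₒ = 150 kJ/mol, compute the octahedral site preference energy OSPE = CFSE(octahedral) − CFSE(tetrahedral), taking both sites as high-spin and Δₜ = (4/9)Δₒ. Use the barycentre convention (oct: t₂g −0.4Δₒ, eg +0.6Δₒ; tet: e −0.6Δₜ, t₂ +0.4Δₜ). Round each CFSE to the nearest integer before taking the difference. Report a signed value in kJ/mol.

-20

Octahedral high-spin t2g^1 e_g^0: CFSE = -0.4 × 150 = -60 kJ/mol.
Tetrahedral: e^1 t2^0, CFSE = 1(−0.6) + 0(+0.4) = -0.6Δₜ = -0.6 × (4/9) × 150 = -40 kJ/mol.
OSPE = CFSE(oct) − CFSE(tet) = -60 − (-40) = -20 kJ/mol.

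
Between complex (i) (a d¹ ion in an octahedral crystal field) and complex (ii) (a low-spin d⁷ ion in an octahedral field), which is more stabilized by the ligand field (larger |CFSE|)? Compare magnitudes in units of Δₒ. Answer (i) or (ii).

(ii)

(i): t₂g¹ eg⁰, CFSE = -0.4Δₒ.
(ii): t2g^6 e_g^1, CFSE = -1.8Δₒ.
So (ii) has the larger |CFSE|.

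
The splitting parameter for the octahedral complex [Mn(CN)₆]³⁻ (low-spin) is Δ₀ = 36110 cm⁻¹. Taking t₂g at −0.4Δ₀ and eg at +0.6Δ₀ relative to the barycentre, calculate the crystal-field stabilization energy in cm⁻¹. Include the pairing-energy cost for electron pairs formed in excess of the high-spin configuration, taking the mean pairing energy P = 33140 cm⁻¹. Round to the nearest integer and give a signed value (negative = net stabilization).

Each CN⁻ contributes -1; 6 × (-1) = -6. With overall charge -3, Mn is in the +3 oxidation state.
Mn³⁺: group 7, so d-count = 7 − 3 = 4.
Configuration: t₂g⁴ eg⁰.
Orbital CFSE = 4(-0.4) + 0(0.6) = -1.6Δ₀ = -1.6 × 36110 = -57776 cm⁻¹.
Relative to high-spin t₂g³ eg¹ (0 paired), the low-spin configuration has 1 additional pair, contributing +1 × 33140 = +33140 cm⁻¹.
Combining: -57776 + 33140 = -24636 cm⁻¹.

-24636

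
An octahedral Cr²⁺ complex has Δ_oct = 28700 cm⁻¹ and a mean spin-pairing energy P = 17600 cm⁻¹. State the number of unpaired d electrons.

Cr sits in group 6; removing 2 electrons leaves Cr²⁺ with 6 − 2 = 4 d electrons.
Since Δ_oct = 28700 cm⁻¹ > P = 17600 cm⁻¹, the complex adopts the low-spin configuration.
Filling d⁴ accordingly: t₂g⁴ eg⁰.
Unpaired electrons: 2.

2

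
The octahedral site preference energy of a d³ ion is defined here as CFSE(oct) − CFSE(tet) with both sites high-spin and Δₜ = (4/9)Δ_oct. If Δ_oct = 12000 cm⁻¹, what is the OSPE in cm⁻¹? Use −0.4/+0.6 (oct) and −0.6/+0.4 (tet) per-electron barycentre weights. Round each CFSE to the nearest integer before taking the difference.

-10133

Octahedral high-spin t₂g³ eg⁰: CFSE = -1.2 × 12000 = -14400 cm⁻¹.
Tetrahedral e² t₂¹ gives -0.8Δₜ = -0.8 × (4/9) × 12000 = -4267 cm⁻¹.
Subtracting, OSPE = -14400 − (-4267) = -10133 cm⁻¹.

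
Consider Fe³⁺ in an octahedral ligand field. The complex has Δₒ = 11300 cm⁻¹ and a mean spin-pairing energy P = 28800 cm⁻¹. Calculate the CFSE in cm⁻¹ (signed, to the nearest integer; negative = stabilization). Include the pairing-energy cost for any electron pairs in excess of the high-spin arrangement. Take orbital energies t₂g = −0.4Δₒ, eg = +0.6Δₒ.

0

Fe³⁺: group 8, so d-count = 8 − 3 = 5.
With Δₒ < P the complex is high-spin.
That gives t₂g³ eg².
Orbital CFSE = 0.0Δₒ = 0.0 × 11300 = 0 cm⁻¹.
High-spin has no excess pairs, so no pairing correction applies.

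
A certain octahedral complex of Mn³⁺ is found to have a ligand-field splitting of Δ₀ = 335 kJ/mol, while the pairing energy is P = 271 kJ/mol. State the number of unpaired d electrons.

2

Mn is in group 7, so Mn³⁺ is d⁴ (7 − 3 = 4).
Since Δ₀ = 335 kJ/mol > P = 271 kJ/mol, the complex adopts the low-spin configuration.
Filling d⁴ accordingly: t2g^4 e_g^0.
Unpaired electrons: 2.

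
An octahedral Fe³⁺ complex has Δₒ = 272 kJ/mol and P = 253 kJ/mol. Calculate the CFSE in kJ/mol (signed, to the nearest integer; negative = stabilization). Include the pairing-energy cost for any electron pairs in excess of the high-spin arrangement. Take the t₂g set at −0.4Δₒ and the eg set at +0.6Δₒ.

-38

Fe³⁺: group 8, so d-count = 8 − 3 = 5.
Since Δₒ = 272 kJ/mol > P = 253 kJ/mol, the complex adopts the low-spin configuration.
That gives t₂g⁵ eg⁰.
Orbital CFSE = -2.0Δₒ = -2.0 × 272 = -544 kJ/mol.
Excess pairs vs high-spin: 2 − 0 = 2; pairing cost = +506 kJ/mol.
Net CFSE = -544 + 506 = -38 kJ/mol.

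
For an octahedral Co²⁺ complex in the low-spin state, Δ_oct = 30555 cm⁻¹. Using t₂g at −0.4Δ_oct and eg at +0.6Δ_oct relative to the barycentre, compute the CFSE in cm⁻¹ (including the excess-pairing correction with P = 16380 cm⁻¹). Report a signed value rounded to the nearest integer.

Group 9 minus oxidation state +2 gives a d⁷ configuration for Co²⁺.
Configuration: t₂g⁶ eg¹.
Orbital CFSE = 6(-0.4) + 1(0.6) = -1.8Δ_oct = -1.8 × 30555 = -54999 cm⁻¹.
High-spin d⁷ would be t₂g⁵ eg² with 2 pairs; low-spin has 3, so 1 excess pair costs +1P = +16380 cm⁻¹.
Net CFSE = -54999 + 16380 = -38619 cm⁻¹.

-38619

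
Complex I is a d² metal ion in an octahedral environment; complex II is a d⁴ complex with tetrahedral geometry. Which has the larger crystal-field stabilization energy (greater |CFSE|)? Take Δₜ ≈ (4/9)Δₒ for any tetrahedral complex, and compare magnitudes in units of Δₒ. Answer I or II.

I: t₂g² eg⁰, CFSE = -0.8Δₒ.
II: With tetrahedral geometry the complex is necessarily high-spin; e² t₂², CFSE = -0.4Δₜ ≈ -0.18Δₒ.
So I has the larger |CFSE|.

I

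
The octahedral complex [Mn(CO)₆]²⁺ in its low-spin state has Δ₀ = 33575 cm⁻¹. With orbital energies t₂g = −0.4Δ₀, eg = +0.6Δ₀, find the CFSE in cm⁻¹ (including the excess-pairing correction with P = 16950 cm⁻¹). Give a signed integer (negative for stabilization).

-33250

CO is neutral, so the +2 overall charge sits on Mn: oxidation state +2.
Mn²⁺: group 7, so d-count = 7 − 2 = 5.
Configuration: t₂g⁵ eg⁰.
Orbital CFSE = 5(-0.4) + 0(0.6) = -2.0Δ₀ = -2.0 × 33575 = -67150 cm⁻¹.
Relative to high-spin t₂g³ eg² (0 paired), the low-spin configuration has 2 additional pairs, contributing +2 × 16950 = +33900 cm⁻¹.
Combining: -67150 + 33900 = -33250 cm⁻¹.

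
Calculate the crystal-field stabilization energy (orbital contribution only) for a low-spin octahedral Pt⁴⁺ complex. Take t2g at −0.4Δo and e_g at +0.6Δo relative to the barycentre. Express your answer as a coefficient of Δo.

Pt⁴⁺: group 10, so d-count = 10 − 4 = 6.
Configuration: t2g^6 e_g^0.
CFSE = 6(-0.4Δo) + 0(0.6Δo) = -2.4Δo + 0.0Δo = -2.4Δo.

-2.4 Δo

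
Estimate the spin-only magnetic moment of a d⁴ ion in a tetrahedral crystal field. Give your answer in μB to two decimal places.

4.90 μB

With tetrahedral geometry the complex is necessarily high-spin.
Configuration: e² t₂² → 4 unpaired electrons.
μ(spin-only) = √[4(4+2)] = √24 ≈ 4.90 μB.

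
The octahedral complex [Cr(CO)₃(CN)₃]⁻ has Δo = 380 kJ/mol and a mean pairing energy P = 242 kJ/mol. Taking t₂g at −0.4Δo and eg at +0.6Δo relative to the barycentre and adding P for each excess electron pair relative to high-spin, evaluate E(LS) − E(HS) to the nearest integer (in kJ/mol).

-138

Ligand charges: 3×(+0) from CO and 3×(-1) from CN⁻ sum to -3; with overall charge -1, Cr is +2.
Cr sits in group 6; removing 2 electrons leaves Cr²⁺ with 6 − 2 = 4 d electrons.
High-spin d⁴ fills as t₂g³ eg¹ with CFSE 3(−0.4) + 1(+0.6) = -0.6Δo = -228 kJ/mol.
Low-spin: t₂g⁴ eg⁰, orbital CFSE = -1.6Δo = -608 kJ/mol; plus 1 excess pair × P = +242 kJ/mol; total -366 kJ/mol.
The difference is -366 − (-228) = -138 kJ/mol, so low-spin lies lower.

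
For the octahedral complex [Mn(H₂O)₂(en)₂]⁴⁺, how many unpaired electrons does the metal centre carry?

Ligand charges: 2×(+0) from H₂O and 2×(+0) from en sum to +0; with overall charge +4, Mn is +4.
Mn⁴⁺: group 7, so d-count = 7 − 4 = 3.
Configuration: t2g^3 e_g^0, giving 3 unpaired electrons.

3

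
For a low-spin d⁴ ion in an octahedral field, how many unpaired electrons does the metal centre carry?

Configuration: t2g^4 e_g^0, giving 2 unpaired electrons.

2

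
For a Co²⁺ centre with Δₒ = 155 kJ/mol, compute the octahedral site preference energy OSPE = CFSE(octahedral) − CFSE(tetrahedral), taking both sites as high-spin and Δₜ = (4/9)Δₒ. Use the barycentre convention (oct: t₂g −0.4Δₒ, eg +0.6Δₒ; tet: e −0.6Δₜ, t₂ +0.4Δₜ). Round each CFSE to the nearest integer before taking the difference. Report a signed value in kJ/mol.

Co is in group 9, so Co²⁺ is d⁷ (9 − 2 = 7).
Octahedral (high-spin): t2g^5 e_g^2, CFSE = 5(−0.4) + 2(+0.6) = -0.8Δₒ = -0.8 × 155 = -124 kJ/mol.
Tetrahedral: e^4 t2^3, CFSE = 4(−0.6) + 3(+0.4) = -1.2Δₜ = -1.2 × (4/9) × 155 = -83 kJ/mol.
Subtracting, OSPE = -124 − (-83) = -41 kJ/mol.

-41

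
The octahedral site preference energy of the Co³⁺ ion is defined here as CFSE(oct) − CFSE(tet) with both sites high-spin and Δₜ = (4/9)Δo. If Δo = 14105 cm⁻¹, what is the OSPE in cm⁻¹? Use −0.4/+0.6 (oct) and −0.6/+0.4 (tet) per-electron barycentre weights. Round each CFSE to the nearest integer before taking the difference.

-1881

Co sits in group 9; removing 3 electrons leaves Co³⁺ with 9 − 3 = 6 d electrons.
Octahedral (high-spin): t₂g⁴ eg², CFSE = 4(−0.4) + 2(+0.6) = -0.4Δo = -0.4 × 14105 = -5642 cm⁻¹.
In a tetrahedral site the filling is e³ t₂³: CFSE(tet) = -0.6Δₜ = -0.6 × (4/9)(14105) = -3761 cm⁻¹.
OSPE = CFSE(oct) − CFSE(tet) = -5642 − (-3761) = -1881 cm⁻¹.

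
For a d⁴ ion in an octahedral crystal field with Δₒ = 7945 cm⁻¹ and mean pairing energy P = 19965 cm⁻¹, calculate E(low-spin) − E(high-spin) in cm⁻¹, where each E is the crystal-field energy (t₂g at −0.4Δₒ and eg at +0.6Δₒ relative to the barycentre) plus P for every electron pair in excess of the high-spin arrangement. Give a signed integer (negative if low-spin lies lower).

12020

High-spin: t₂g³ eg¹, CFSE = -0.6Δₒ = -4767 cm⁻¹.
Low-spin t₂g⁴ eg⁰ gives -1.6Δₒ = -12712 cm⁻¹, but forming 1 extra pair costs 1P = 19965 cm⁻¹, so E(LS) = -12712 + 19965 = 7253 cm⁻¹.
Thus E(LS) − E(HS) = 12020 cm⁻¹.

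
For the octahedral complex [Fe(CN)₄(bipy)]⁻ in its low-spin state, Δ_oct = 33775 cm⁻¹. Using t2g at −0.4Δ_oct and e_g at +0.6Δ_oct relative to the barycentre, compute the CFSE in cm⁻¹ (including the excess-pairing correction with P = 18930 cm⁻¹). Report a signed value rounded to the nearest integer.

-29690

Ligand charges: 4×(-1) from CN⁻ and 1×(+0) from bipy sum to -4; with overall charge -1, Fe is +3.
Group 8 minus oxidation state +3 gives a d⁵ configuration for Fe³⁺.
The d⁵ electrons fill as t2g^5 e_g^0.
CFSE(orbital) = 5×(-0.4Δ_oct) + 0×(0.6Δ_oct) = -2.0Δ_oct; with Δ_oct = 33775 cm⁻¹ that is -67550 cm⁻¹.
Relative to high-spin t2g^3 e_g^2 (0 paired), the low-spin configuration has 2 additional pairs, contributing +2 × 18930 = +37860 cm⁻¹.
Overall CFSE = -67550 + 37860 = -29690 cm⁻¹.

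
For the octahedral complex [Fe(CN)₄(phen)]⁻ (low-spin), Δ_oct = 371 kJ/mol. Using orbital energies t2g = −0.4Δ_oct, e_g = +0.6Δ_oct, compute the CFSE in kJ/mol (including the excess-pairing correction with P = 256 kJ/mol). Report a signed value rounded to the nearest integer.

-230

Ligand charges: 4×(-1) from CN⁻ and 1×(+0) from phen sum to -4; with overall charge -1, Fe is +3.
Fe sits in group 8; removing 3 electrons leaves Fe³⁺ with 8 − 3 = 5 d electrons.
Electron filling gives t2g^5 e_g^0.
Orbital CFSE = 5(-0.4) + 0(0.6) = -2.0Δ_oct = -2.0 × 371 = -742 kJ/mol.
Pairing penalty: 2 pairs vs 0 in the high-spin reference → 2 extra × P = 512 kJ/mol.
Overall CFSE = -742 + 512 = -230 kJ/mol.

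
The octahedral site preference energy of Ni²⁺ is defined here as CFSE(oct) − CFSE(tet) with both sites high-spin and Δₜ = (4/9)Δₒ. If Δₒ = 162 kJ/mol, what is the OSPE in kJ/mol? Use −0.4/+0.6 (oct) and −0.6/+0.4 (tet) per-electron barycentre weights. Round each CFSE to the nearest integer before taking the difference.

-136

Ni is in group 10, so Ni²⁺ is d⁸ (10 − 2 = 8).
Octahedral high-spin t2g^6 e_g^2: CFSE = -1.2 × 162 = -194 kJ/mol.
Tetrahedral e^4 t2^4 gives -0.8Δₜ = -0.8 × (4/9) × 162 = -58 kJ/mol.
OSPE = CFSE(oct) − CFSE(tet) = -194 − (-58) = -136 kJ/mol.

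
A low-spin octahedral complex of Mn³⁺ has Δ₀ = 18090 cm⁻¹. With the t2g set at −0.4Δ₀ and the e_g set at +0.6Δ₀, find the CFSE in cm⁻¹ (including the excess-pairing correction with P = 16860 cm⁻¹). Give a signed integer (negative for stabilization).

-12084

Group 7 minus oxidation state +3 gives a d⁴ configuration for Mn³⁺.
The d⁴ electrons fill as t2g^4 e_g^0.
CFSE(orbital) = 4×(-0.4Δ₀) + 0×(0.6Δ₀) = -1.6Δ₀; with Δ₀ = 18090 cm⁻¹ that is -28944 cm⁻¹.
Relative to high-spin t2g^3 e_g^1 (0 paired), the low-spin configuration has 1 additional pair, contributing +1 × 16860 = +16860 cm⁻¹.
Net CFSE = -28944 + 16860 = -12084 cm⁻¹.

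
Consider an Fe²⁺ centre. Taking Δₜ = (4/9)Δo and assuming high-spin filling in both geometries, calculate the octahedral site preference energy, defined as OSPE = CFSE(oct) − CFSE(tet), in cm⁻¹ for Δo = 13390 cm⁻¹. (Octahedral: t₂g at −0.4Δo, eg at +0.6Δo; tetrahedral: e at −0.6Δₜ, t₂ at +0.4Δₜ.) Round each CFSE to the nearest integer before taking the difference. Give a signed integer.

-1785

Fe sits in group 8; removing 2 electrons leaves Fe²⁺ with 8 − 2 = 6 d electrons.
Octahedral high-spin t2g^4 e_g^2: CFSE = -0.4 × 13390 = -5356 cm⁻¹.
Tetrahedral: e^3 t2^3, CFSE = 3(−0.6) + 3(+0.4) = -0.6Δₜ = -0.6 × (4/9) × 13390 = -3571 cm⁻¹.
OSPE = CFSE(oct) − CFSE(tet) = -5356 − (-3571) = -1785 cm⁻¹.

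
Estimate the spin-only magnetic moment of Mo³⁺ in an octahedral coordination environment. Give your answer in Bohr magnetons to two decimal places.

3.87 Bohr magnetons

Group 6 minus oxidation state +3 gives a d³ configuration for Mo³⁺.
Configuration: t₂g³ eg⁰ → 3 unpaired electrons.
μ(spin-only) = √[3(3+2)] = √15 ≈ 3.87 Bohr magnetons.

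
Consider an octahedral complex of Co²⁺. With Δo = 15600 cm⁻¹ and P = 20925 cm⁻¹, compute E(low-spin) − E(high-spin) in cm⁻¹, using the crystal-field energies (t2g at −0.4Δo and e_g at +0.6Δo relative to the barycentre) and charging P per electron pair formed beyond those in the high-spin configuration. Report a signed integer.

5325

Co sits in group 9; removing 2 electrons leaves Co²⁺ with 9 − 2 = 7 d electrons.
In the high-spin limit (t2g^5 e_g^2) the orbital term is -0.8Δo = -12480 cm⁻¹, with no excess pairing.
Low-spin: t2g^6 e_g^1, orbital CFSE = -1.8Δo = -28080 cm⁻¹; plus 1 excess pair × P = +20925 cm⁻¹; total -7155 cm⁻¹.
Thus E(LS) − E(HS) = 5325 cm⁻¹.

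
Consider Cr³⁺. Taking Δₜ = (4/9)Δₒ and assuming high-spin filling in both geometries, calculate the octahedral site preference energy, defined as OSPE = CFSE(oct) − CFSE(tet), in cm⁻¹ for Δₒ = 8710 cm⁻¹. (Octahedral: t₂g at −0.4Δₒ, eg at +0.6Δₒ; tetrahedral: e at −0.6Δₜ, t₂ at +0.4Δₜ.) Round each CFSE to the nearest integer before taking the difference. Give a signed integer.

Group 6 minus oxidation state +3 gives a d³ configuration for Cr³⁺.
In an octahedral site d³ (HS) is t₂g³ eg⁰, giving CFSE(oct) = -1.2Δₒ = -10452 cm⁻¹.
Tetrahedral e² t₂¹ gives -0.8Δₜ = -0.8 × (4/9) × 8710 = -3097 cm⁻¹.
OSPE = -10452 − (-3097) = -7355 cm⁻¹.

-7355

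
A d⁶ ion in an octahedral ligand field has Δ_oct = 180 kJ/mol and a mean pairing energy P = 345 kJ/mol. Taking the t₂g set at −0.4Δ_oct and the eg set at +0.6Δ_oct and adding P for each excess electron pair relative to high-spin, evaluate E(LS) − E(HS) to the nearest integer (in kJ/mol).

330

High-spin d⁶ fills as t₂g⁴ eg² with CFSE 4(−0.4) + 2(+0.6) = -0.4Δ_oct = -72 kJ/mol.
Low-spin t₂g⁶ eg⁰ gives -2.4Δ_oct = -432 kJ/mol, but forming 2 extra pairs costs 2P = 690 kJ/mol, so E(LS) = -432 + 690 = 258 kJ/mol.
E(LS) − E(HS) = 258 − (-72) = 330 kJ/mol.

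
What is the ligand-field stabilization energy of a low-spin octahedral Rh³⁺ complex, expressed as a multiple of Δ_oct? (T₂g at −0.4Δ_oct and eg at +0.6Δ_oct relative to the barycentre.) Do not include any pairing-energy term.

Rh sits in group 9; removing 3 electrons leaves Rh³⁺ with 9 − 3 = 6 d electrons.
Configuration: t₂g⁶ eg⁰.
CFSE = 6(-0.4Δ_oct) + 0(0.6Δ_oct) = -2.4Δ_oct + 0.0Δ_oct = -2.4Δ_oct.

-2.4 Δ_oct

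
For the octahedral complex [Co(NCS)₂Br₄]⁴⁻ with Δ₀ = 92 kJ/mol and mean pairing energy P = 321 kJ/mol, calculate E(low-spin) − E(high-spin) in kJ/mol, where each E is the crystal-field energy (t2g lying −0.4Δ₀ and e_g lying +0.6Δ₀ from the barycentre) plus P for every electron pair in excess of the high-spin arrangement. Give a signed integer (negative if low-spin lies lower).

Ligand charges: 2×(-1) from NCS⁻ and 4×(-1) from Br⁻ sum to -6; with overall charge -4, Co is +2.
Co is in group 9, so Co²⁺ is d⁷ (9 − 2 = 7).
High-spin: t2g^5 e_g^2, CFSE = -0.8Δ₀ = -74 kJ/mol.
For low-spin the configuration is t2g^6 e_g^1: orbital energy -1.8 × 92 = -166 kJ/mol, and 1 additional pair relative to high-spin adds 321 kJ/mol, giving 155 kJ/mol.
Thus E(LS) − E(HS) = 229 kJ/mol.

229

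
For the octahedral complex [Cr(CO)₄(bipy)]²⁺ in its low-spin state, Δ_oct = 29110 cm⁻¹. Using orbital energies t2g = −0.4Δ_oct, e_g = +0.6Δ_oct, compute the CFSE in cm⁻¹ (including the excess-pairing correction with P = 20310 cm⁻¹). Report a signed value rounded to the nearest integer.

-26266

Ligand charges: 4×(+0) from CO and 1×(+0) from bipy sum to +0; with overall charge +2, Cr is +2.
Group 6 minus oxidation state +2 gives a d⁴ configuration for Cr²⁺.
Electron filling gives t2g^4 e_g^0.
Orbital CFSE = 4(-0.4) + 0(0.6) = -1.6Δ_oct = -1.6 × 29110 = -46576 cm⁻¹.
Pairing penalty: 1 pair vs 0 in the high-spin reference → 1 extra × P = 20310 cm⁻¹.
Overall CFSE = -46576 + 20310 = -26266 cm⁻¹.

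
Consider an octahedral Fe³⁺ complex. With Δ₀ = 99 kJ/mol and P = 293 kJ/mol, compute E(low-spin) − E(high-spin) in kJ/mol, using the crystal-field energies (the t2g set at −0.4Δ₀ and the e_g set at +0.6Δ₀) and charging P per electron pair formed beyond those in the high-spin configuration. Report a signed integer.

Fe sits in group 8; removing 3 electrons leaves Fe³⁺ with 8 − 3 = 5 d electrons.
In the high-spin limit (t2g^3 e_g^2) the orbital term is 0.0Δ₀ = 0 kJ/mol, with no excess pairing.
Low-spin t2g^5 e_g^0 gives -2.0Δ₀ = -198 kJ/mol, but forming 2 extra pairs costs 2P = 586 kJ/mol, so E(LS) = -198 + 586 = 388 kJ/mol.
Thus E(LS) − E(HS) = 388 kJ/mol.

388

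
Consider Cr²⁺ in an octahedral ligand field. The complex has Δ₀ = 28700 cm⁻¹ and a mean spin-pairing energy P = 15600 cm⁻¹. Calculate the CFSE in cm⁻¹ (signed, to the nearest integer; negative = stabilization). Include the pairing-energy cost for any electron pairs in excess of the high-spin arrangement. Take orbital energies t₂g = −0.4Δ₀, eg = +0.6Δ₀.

Cr²⁺: group 6, so d-count = 6 − 2 = 4.
With Δ₀ > P the complex is low-spin.
Configuration: t₂g⁴ eg⁰.
Orbital CFSE = -1.6Δ₀ = -1.6 × 28700 = -45920 cm⁻¹.
Excess pairs vs high-spin: 1 − 0 = 1; pairing cost = +15600 cm⁻¹.
Net CFSE = -45920 + 15600 = -30320 cm⁻¹.

-30320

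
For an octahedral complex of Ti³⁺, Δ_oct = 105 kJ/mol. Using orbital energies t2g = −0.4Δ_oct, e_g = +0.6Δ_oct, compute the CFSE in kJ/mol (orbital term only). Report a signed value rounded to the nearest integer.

-42

Ti³⁺: group 4, so d-count = 4 − 3 = 1.
Configuration: t2g^1 e_g^0.
The orbital stabilization is -0.4Δ_oct = -0.4 × 105 = -42 kJ/mol.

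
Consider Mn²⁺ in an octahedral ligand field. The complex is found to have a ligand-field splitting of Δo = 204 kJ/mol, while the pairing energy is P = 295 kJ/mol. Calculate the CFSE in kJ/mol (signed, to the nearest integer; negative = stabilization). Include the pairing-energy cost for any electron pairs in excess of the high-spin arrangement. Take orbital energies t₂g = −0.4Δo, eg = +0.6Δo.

Group 7 minus oxidation state +2 gives a d⁵ configuration for Mn²⁺.
Here Δo < P (204 < 295), so the high-spin state is favoured.
Configuration: t₂g³ eg².
Orbital CFSE = 0.0Δo = 0.0 × 204 = 0 kJ/mol.
High-spin has no excess pairs, so no pairing correction applies.

0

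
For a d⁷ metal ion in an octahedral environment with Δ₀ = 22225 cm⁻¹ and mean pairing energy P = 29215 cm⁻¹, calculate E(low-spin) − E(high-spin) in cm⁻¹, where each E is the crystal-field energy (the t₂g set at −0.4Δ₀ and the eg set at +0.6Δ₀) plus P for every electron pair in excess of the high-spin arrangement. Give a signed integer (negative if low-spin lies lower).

6990

In the high-spin limit (t₂g⁵ eg²) the orbital term is -0.8Δ₀ = -17780 cm⁻¹, with no excess pairing.
Low-spin: t₂g⁶ eg¹, orbital CFSE = -1.8Δ₀ = -40005 cm⁻¹; plus 1 excess pair × P = +29215 cm⁻¹; total -10790 cm⁻¹.
E(LS) − E(HS) = -10790 − (-17780) = 6990 cm⁻¹.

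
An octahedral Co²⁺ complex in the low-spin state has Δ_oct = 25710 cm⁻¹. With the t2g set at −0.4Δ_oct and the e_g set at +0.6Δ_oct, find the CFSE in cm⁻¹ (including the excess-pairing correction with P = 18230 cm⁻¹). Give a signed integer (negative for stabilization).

-28048

Co is in group 9, so Co²⁺ is d⁷ (9 − 2 = 7).
Configuration: t2g^6 e_g^1.
CFSE(orbital) = 6×(-0.4Δ_oct) + 1×(0.6Δ_oct) = -1.8Δ_oct; with Δ_oct = 25710 cm⁻¹ that is -46278 cm⁻¹.
High-spin d⁷ would be t2g^5 e_g^2 with 2 pairs; low-spin has 3, so 1 excess pair costs +1P = +18230 cm⁻¹.
Overall CFSE = -46278 + 18230 = -28048 cm⁻¹.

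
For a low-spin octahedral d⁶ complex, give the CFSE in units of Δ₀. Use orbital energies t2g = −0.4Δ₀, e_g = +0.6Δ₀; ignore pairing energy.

Configuration: t2g^6 e_g^0.
CFSE = 6(-0.4Δ₀) + 0(0.6Δ₀) = -2.4Δ₀ + 0.0Δ₀ = -2.4Δ₀.

-2.4 Δ₀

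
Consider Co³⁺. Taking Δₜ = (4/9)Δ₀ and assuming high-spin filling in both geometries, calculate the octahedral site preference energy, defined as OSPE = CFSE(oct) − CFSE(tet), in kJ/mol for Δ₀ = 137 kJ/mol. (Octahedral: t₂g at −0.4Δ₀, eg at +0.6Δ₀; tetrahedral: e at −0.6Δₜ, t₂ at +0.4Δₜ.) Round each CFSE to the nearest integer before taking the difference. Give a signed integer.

-18

Co is in group 9, so Co³⁺ is d⁶ (9 − 3 = 6).
Octahedral high-spin t2g^4 e_g^2: CFSE = -0.4 × 137 = -55 kJ/mol.
Tetrahedral: e^3 t2^3, CFSE = 3(−0.6) + 3(+0.4) = -0.6Δₜ = -0.6 × (4/9) × 137 = -37 kJ/mol.
OSPE = -55 − (-37) = -18 kJ/mol.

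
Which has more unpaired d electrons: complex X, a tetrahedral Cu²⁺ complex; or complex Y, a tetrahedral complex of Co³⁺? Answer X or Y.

X: Cu is in group 11, so Cu²⁺ is d⁹ (11 − 2 = 9); With tetrahedral geometry the complex is necessarily high-spin; e^4 t2^5 → 1 unpaired.
Y: Co³⁺: group 9, so d-count = 9 − 3 = 6; Tetrahedral fields are weak (Δₜ ≈ 4/9 Δₒ), so electrons fill high-spin; e³ t₂³ → 4 unpaired.
So Y has more unpaired electrons.

Y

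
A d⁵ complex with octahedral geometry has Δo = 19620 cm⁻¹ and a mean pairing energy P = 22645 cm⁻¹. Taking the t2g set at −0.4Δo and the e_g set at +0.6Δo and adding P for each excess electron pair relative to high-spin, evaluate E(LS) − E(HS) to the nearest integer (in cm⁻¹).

6050

High-spin: t2g^3 e_g^2, CFSE = 0.0Δo = 0 cm⁻¹.
Low-spin: t2g^5 e_g^0, orbital CFSE = -2.0Δo = -39240 cm⁻¹; plus 2 excess pairs × P = +45290 cm⁻¹; total 6050 cm⁻¹.
Thus E(LS) − E(HS) = 6050 cm⁻¹.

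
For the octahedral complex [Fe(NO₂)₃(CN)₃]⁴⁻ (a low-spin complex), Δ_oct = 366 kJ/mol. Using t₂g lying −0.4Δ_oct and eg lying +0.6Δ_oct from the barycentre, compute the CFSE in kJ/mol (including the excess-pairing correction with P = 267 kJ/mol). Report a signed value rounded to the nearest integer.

-344

Ligand charges: 3×(-1) from NO₂⁻ and 3×(-1) from CN⁻ sum to -6; with overall charge -4, Fe is +2.
Fe²⁺: group 8, so d-count = 8 − 2 = 6.
The d⁶ electrons fill as t₂g⁶ eg⁰.
Orbital CFSE = 6(-0.4) + 0(0.6) = -2.4Δ_oct = -2.4 × 366 = -878 kJ/mol.
Pairing penalty: 3 pairs vs 1 in the high-spin reference → 2 extra × P = 534 kJ/mol.
Combining: -878 + 534 = -344 kJ/mol.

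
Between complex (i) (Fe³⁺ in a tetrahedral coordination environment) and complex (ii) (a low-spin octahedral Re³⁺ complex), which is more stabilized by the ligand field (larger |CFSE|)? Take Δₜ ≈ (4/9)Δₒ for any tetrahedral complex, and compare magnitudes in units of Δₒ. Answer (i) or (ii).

(ii)

(i): Group 8 minus oxidation state +3 gives a d⁵ configuration for Fe³⁺; Tetrahedral splitting is small, so the complex is high-spin; e² t₂³, CFSE = 0.0Δₜ ≈ 0.00Δₒ.
(ii): Re sits in group 7; removing 3 electrons leaves Re³⁺ with 7 − 3 = 4 d electrons; t₂g⁴ eg⁰, CFSE = -1.6Δₒ.
So (ii) has the larger |CFSE|.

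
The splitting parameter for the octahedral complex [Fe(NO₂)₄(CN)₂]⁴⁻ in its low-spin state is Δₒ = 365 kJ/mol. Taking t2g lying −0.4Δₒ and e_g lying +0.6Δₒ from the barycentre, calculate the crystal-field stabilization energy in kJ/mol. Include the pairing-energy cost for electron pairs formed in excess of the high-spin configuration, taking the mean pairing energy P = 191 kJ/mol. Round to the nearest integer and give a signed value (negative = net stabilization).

-494

Ligand charges: 4×(-1) from NO₂⁻ and 2×(-1) from CN⁻ sum to -6; with overall charge -4, Fe is +2.
Fe²⁺: group 8, so d-count = 8 − 2 = 6.
The d⁶ electrons fill as t2g^6 e_g^0.
Orbital CFSE = 6(-0.4) + 0(0.6) = -2.4Δₒ = -2.4 × 365 = -876 kJ/mol.
High-spin d⁶ would be t2g^4 e_g^2 with 1 pair; low-spin has 3, so 2 excess pairs cost +2P = +382 kJ/mol.
Combining: -876 + 382 = -494 kJ/mol.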